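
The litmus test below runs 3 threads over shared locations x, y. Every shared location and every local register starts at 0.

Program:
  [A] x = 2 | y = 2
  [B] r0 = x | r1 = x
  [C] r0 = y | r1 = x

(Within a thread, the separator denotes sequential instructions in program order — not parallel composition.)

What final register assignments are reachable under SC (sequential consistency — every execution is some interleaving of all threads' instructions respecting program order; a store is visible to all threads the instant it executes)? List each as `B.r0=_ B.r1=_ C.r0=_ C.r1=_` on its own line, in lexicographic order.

B.r0=0 B.r1=0 C.r0=0 C.r1=0
B.r0=0 B.r1=0 C.r0=0 C.r1=2
B.r0=0 B.r1=0 C.r0=2 C.r1=2
B.r0=0 B.r1=2 C.r0=0 C.r1=0
B.r0=0 B.r1=2 C.r0=0 C.r1=2
B.r0=0 B.r1=2 C.r0=2 C.r1=2
B.r0=2 B.r1=2 C.r0=0 C.r1=0
B.r0=2 B.r1=2 C.r0=0 C.r1=2
B.r0=2 B.r1=2 C.r0=2 C.r1=2

outcome vector order: (B.r0,B.r1,C.r0,C.r1)
|SC outcomes| = 9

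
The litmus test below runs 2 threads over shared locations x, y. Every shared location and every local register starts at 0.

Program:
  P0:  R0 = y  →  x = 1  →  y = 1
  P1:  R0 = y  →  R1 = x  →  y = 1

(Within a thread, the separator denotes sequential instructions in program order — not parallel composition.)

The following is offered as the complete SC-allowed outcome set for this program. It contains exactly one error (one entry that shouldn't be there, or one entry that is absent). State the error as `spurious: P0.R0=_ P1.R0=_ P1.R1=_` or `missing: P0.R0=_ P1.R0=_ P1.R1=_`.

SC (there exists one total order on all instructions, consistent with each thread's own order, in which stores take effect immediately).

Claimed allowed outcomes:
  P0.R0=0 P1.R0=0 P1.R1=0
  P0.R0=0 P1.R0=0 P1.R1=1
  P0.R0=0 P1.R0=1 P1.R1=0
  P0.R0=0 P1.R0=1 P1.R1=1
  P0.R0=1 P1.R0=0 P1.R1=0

outcome vector order: (P0.R0,P1.R0,P1.R1)
SC: 4 outcomes — {000; 001; 011; 100}
claimed∖SC = {010}

spurious: P0.R0=0 P1.R0=1 P1.R1=0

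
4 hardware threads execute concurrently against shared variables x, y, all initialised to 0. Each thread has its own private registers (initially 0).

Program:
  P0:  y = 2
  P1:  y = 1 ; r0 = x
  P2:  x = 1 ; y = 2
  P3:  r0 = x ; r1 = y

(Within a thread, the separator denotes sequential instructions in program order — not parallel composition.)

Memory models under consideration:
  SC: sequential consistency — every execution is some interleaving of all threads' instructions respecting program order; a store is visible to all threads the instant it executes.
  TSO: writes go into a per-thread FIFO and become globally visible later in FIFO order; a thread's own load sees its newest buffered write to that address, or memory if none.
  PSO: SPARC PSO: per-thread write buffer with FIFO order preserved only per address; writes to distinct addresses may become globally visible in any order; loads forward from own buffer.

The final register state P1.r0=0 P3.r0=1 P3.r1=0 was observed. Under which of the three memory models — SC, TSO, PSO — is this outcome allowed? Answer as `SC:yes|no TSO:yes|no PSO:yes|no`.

SC:no TSO:yes PSO:yes

outcome vector order: (P1.r0,P3.r0,P3.r1)
[SC] allowed = {0/0/0, 0/0/1, 0/0/2, 0/1/1, 0/1/2, 1/0/0, 1/0/1, 1/0/2, 1/1/0, 1/1/1, 1/1/2}
[TSO] allowed = {0/0/0, 0/0/1, 0/0/2, 0/1/0, 0/1/1, 0/1/2, 1/0/0, 1/0/1, 1/0/2, 1/1/0, 1/1/1, 1/1/2}
[PSO] allowed = {0/0/0, 0/0/1, 0/0/2, 0/1/0, 0/1/1, 0/1/2, 1/0/0, 1/0/1, 1/0/2, 1/1/0, 1/1/1, 1/1/2}
target 0/1/0 ∈ {TSO,PSO}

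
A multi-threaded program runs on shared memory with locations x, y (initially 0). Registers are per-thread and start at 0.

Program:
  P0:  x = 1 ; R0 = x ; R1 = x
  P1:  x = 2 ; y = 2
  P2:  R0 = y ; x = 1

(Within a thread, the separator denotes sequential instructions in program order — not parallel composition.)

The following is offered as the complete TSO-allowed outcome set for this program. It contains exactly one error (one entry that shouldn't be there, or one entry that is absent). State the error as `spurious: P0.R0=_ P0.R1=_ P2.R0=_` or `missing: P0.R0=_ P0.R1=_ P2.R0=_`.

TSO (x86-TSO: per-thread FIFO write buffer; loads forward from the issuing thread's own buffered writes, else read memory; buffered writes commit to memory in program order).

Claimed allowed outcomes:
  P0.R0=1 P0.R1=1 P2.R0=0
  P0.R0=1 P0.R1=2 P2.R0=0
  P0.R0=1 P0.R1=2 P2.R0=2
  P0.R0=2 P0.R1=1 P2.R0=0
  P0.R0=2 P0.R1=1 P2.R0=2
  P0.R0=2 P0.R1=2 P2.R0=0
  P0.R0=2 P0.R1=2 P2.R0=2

missing: P0.R0=1 P0.R1=1 P2.R0=2

outcome vector order: (P0.R0,P0.R1,P2.R0)
under TSO → <1 1 0> <1 1 2> <1 2 0> <1 2 2> <2 1 0> <2 1 2> <2 2 0> <2 2 2>
TSO∖claimed = {<1 1 2>}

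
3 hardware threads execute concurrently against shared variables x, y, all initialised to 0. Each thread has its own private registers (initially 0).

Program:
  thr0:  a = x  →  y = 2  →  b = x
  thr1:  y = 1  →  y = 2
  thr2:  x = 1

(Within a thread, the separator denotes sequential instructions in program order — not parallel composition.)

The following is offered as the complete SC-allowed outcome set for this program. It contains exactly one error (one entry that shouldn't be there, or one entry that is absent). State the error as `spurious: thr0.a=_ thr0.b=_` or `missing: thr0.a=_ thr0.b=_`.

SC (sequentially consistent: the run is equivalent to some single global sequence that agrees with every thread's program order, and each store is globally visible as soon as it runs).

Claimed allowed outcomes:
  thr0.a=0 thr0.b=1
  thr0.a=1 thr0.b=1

missing: thr0.a=0 thr0.b=0

outcome vector order: (thr0.a,thr0.b)
under SC → <0 0>, <0 1>, <1 1>
SC∖claimed = {<0 0>}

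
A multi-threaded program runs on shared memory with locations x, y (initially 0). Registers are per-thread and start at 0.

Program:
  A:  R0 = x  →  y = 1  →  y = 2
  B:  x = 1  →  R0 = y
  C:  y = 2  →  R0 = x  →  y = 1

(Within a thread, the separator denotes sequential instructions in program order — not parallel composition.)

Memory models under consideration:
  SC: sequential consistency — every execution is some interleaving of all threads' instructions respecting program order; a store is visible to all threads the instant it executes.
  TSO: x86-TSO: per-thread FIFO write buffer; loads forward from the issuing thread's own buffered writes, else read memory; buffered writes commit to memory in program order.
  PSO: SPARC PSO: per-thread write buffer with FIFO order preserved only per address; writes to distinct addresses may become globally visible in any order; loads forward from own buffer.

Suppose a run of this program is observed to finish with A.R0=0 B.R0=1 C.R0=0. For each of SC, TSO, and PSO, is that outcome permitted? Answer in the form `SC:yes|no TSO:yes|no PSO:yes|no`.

outcome vector order: (A.R0,B.R0,C.R0)
[SC] allowed = {(0,0,1) (0,1,0) (0,1,1) (0,2,0) (0,2,1) (1,0,1) (1,1,0) (1,1,1) (1,2,0) (1,2,1)}
[TSO] allowed = {(0,0,0) (0,0,1) (0,1,0) (0,1,1) (0,2,0) (0,2,1) (1,0,0) (1,0,1) (1,1,0) (1,1,1) (1,2,0) (1,2,1)}
[PSO] allowed = {(0,0,0) (0,0,1) (0,1,0) (0,1,1) (0,2,0) (0,2,1) (1,0,0) (1,0,1) (1,1,0) (1,1,1) (1,2,0) (1,2,1)}
target (0,1,0) ∈ {SC,TSO,PSO}

SC:yes TSO:yes PSO:yes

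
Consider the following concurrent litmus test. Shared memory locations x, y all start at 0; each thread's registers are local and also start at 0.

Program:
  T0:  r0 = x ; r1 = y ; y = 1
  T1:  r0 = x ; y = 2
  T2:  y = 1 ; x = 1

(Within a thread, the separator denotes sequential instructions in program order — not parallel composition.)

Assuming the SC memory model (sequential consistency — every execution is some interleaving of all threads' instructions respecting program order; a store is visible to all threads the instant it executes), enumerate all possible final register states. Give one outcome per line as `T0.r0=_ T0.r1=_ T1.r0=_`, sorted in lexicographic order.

outcome vector order: (T0.r0,T0.r1,T1.r0)
|SC outcomes| = 10

T0.r0=0 T0.r1=0 T1.r0=0
T0.r0=0 T0.r1=0 T1.r0=1
T0.r0=0 T0.r1=1 T1.r0=0
T0.r0=0 T0.r1=1 T1.r0=1
T0.r0=0 T0.r1=2 T1.r0=0
T0.r0=0 T0.r1=2 T1.r0=1
T0.r0=1 T0.r1=1 T1.r0=0
T0.r0=1 T0.r1=1 T1.r0=1
T0.r0=1 T0.r1=2 T1.r0=0
T0.r0=1 T0.r1=2 T1.r0=1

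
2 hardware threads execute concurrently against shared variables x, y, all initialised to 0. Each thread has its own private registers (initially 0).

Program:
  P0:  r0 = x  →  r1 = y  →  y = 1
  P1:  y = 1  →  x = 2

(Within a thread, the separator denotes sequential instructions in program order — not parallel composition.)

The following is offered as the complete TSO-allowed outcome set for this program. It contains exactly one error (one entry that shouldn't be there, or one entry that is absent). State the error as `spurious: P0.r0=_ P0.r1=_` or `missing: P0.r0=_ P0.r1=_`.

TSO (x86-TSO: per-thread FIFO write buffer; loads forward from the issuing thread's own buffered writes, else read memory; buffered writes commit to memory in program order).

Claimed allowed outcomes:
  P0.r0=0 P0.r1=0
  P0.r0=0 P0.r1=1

missing: P0.r0=2 P0.r1=1

outcome vector order: (P0.r0,P0.r1)
under TSO → (0,0) (0,1) (2,1)
TSO∖claimed = {(2,1)}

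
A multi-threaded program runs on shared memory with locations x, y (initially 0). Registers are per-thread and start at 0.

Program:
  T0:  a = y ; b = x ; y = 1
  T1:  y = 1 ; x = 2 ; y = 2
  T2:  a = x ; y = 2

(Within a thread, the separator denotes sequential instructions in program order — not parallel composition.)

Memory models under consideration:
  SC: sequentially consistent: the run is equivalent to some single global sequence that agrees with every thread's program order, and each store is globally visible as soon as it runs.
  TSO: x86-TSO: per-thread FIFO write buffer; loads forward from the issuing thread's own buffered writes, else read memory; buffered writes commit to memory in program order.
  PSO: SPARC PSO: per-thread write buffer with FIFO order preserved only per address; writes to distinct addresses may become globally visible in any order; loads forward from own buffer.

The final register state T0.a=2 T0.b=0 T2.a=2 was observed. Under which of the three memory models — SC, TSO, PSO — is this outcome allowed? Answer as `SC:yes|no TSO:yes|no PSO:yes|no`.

SC:no TSO:no PSO:yes

outcome vector order: (T0.a,T0.b,T2.a)
under SC → <0 0 0>; <0 0 2>; <0 2 0>; <0 2 2>; <1 0 0>; <1 0 2>; <1 2 0>; <1 2 2>; <2 0 0>; <2 2 0>; <2 2 2>
under TSO → <0 0 0>; <0 0 2>; <0 2 0>; <0 2 2>; <1 0 0>; <1 0 2>; <1 2 0>; <1 2 2>; <2 0 0>; <2 2 0>; <2 2 2>
under PSO → <0 0 0>; <0 0 2>; <0 2 0>; <0 2 2>; <1 0 0>; <1 0 2>; <1 2 0>; <1 2 2>; <2 0 0>; <2 0 2>; <2 2 0>; <2 2 2>
target <2 0 2> ∈ {PSO}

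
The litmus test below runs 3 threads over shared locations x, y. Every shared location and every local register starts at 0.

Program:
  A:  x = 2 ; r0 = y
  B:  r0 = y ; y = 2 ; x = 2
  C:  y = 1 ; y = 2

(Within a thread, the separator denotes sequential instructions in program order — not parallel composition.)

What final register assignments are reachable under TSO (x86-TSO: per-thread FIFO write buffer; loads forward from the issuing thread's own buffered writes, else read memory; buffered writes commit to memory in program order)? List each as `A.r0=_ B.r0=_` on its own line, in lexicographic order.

outcome vector order: (A.r0,B.r0)
|TSO outcomes| = 9

A.r0=0 B.r0=0
A.r0=0 B.r0=1
A.r0=0 B.r0=2
A.r0=1 B.r0=0
A.r0=1 B.r0=1
A.r0=1 B.r0=2
A.r0=2 B.r0=0
A.r0=2 B.r0=1
A.r0=2 B.r0=2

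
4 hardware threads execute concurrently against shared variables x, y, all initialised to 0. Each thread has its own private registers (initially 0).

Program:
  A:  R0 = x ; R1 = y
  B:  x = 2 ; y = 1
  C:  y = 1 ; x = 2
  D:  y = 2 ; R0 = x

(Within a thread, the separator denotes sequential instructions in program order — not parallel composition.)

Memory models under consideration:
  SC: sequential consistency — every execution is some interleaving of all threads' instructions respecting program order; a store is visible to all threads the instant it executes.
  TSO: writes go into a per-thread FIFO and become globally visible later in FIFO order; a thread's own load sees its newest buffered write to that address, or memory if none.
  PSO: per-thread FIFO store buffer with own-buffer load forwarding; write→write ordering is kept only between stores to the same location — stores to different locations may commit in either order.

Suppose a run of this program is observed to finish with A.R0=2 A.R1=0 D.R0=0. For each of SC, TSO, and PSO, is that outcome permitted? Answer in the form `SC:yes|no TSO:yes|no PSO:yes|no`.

SC:no TSO:yes PSO:yes

outcome vector order: (A.R0,A.R1,D.R0)
SC: 11 outcomes — {<0 0 0> <0 0 2> <0 1 0> <0 1 2> <0 2 0> <0 2 2> <2 0 2> <2 1 0> <2 1 2> <2 2 0> <2 2 2>}
TSO: 12 outcomes — {<0 0 0> <0 0 2> <0 1 0> <0 1 2> <0 2 0> <0 2 2> <2 0 0> <2 0 2> <2 1 0> <2 1 2> <2 2 0> <2 2 2>}
PSO: 12 outcomes — {<0 0 0> <0 0 2> <0 1 0> <0 1 2> <0 2 0> <0 2 2> <2 0 0> <2 0 2> <2 1 0> <2 1 2> <2 2 0> <2 2 2>}
target <2 0 0> ∈ {TSO,PSO}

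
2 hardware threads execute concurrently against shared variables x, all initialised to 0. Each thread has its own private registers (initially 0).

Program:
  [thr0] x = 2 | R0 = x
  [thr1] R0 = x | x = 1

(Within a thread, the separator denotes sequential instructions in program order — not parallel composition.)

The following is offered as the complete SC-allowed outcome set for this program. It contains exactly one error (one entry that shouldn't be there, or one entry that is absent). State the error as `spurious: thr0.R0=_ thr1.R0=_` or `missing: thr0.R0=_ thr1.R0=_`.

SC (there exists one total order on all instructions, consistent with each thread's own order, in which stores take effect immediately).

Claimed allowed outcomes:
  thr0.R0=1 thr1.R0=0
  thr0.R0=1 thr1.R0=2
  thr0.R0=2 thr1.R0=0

missing: thr0.R0=2 thr1.R0=2

outcome vector order: (thr0.R0,thr1.R0)
under SC → 1/0, 1/2, 2/0, 2/2
SC∖claimed = {2/2}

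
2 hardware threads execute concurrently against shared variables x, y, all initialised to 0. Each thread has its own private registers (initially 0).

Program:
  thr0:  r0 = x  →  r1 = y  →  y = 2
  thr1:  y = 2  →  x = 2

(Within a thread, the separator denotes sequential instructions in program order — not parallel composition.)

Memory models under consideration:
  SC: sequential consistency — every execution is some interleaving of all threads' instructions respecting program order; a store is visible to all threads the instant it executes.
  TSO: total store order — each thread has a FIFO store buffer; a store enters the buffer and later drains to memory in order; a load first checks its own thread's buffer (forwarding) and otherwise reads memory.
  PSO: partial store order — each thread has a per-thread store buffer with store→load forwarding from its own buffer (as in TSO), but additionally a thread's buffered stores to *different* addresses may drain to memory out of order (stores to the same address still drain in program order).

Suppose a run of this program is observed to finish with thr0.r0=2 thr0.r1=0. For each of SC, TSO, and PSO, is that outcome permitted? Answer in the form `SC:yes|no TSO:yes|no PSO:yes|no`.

outcome vector order: (thr0.r0,thr0.r1)
SC: 3 outcomes — {<0 0>, <0 2>, <2 2>}
TSO: 3 outcomes — {<0 0>, <0 2>, <2 2>}
PSO: 4 outcomes — {<0 0>, <0 2>, <2 0>, <2 2>}
target <2 0> ∈ {PSO}

SC:no TSO:no PSO:yes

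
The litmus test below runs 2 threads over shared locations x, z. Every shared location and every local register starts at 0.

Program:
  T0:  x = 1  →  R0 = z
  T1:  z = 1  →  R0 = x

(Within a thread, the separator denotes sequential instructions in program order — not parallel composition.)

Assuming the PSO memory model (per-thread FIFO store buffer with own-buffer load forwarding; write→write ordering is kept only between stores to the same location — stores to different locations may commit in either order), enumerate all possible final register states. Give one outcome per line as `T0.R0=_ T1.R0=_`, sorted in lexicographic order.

outcome vector order: (T0.R0,T1.R0)
|PSO outcomes| = 4

T0.R0=0 T1.R0=0
T0.R0=0 T1.R0=1
T0.R0=1 T1.R0=0
T0.R0=1 T1.R0=1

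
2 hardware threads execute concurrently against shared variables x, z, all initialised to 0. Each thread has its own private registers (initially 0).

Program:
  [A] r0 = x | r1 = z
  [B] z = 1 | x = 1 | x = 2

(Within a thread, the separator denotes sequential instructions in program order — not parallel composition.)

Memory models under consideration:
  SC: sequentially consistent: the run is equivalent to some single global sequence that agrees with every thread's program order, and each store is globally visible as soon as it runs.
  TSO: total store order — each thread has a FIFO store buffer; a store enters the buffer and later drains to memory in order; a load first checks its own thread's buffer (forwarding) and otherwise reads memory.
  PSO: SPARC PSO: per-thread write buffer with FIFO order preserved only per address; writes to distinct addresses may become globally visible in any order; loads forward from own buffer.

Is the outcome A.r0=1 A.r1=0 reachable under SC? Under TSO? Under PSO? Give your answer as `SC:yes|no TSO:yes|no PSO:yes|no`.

SC:no TSO:no PSO:yes

outcome vector order: (A.r0,A.r1)
SC: 4 outcomes — {<0 0>, <0 1>, <1 1>, <2 1>}
TSO: 4 outcomes — {<0 0>, <0 1>, <1 1>, <2 1>}
PSO: 6 outcomes — {<0 0>, <0 1>, <1 0>, <1 1>, <2 0>, <2 1>}
target <1 0> ∈ {PSO}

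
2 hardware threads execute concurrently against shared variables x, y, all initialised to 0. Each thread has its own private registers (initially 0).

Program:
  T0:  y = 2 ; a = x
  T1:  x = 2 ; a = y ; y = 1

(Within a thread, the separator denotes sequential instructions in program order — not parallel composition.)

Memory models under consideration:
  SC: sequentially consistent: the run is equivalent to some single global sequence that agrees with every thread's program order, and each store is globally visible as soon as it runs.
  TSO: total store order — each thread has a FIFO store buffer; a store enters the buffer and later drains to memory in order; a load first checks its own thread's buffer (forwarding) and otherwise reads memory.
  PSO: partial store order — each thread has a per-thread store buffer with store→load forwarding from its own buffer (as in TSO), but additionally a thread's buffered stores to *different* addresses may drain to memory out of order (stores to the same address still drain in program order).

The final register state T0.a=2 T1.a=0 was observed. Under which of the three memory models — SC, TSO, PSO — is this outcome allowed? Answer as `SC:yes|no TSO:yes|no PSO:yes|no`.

outcome vector order: (T0.a,T1.a)
under SC → 0/2, 2/0, 2/2
under TSO → 0/0, 0/2, 2/0, 2/2
under PSO → 0/0, 0/2, 2/0, 2/2
target 2/0 ∈ {SC,TSO,PSO}

SC:yes TSO:yes PSO:yes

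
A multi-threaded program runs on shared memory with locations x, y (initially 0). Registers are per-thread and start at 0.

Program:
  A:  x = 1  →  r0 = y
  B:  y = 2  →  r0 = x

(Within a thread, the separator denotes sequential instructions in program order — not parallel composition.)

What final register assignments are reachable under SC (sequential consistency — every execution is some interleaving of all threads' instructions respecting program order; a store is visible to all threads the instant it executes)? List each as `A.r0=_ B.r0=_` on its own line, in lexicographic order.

outcome vector order: (A.r0,B.r0)
|SC outcomes| = 3

A.r0=0 B.r0=1
A.r0=2 B.r0=0
A.r0=2 B.r0=1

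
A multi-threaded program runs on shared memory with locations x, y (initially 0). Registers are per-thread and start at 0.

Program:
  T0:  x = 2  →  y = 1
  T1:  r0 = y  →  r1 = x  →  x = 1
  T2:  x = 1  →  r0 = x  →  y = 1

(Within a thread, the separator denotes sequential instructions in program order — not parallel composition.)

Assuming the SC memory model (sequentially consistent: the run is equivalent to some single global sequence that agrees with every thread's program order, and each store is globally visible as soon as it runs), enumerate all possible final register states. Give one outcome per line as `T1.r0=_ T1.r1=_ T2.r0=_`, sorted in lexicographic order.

T1.r0=0 T1.r1=0 T2.r0=1
T1.r0=0 T1.r1=0 T2.r0=2
T1.r0=0 T1.r1=1 T2.r0=1
T1.r0=0 T1.r1=1 T2.r0=2
T1.r0=0 T1.r1=2 T2.r0=1
T1.r0=0 T1.r1=2 T2.r0=2
T1.r0=1 T1.r1=1 T2.r0=1
T1.r0=1 T1.r1=2 T2.r0=1
T1.r0=1 T1.r1=2 T2.r0=2

outcome vector order: (T1.r0,T1.r1,T2.r0)
|SC outcomes| = 9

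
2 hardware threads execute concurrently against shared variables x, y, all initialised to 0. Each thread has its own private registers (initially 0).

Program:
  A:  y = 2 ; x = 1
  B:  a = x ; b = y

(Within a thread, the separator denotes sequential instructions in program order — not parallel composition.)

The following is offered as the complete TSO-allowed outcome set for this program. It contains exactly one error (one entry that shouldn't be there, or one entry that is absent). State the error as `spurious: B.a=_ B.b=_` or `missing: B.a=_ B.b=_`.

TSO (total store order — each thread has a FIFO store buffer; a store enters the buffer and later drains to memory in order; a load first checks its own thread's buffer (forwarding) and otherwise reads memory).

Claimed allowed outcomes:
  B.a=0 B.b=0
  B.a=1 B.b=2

outcome vector order: (B.a,B.b)
TSO (3): 00; 02; 12
TSO∖claimed = {02}

missing: B.a=0 B.b=2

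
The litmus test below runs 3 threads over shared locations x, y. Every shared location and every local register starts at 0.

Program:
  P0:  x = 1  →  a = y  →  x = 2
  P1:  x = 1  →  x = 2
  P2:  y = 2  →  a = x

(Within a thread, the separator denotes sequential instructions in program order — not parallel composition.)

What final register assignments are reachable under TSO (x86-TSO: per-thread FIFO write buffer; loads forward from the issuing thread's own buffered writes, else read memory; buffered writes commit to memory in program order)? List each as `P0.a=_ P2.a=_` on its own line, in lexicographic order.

outcome vector order: (P0.a,P2.a)
|TSO outcomes| = 6

P0.a=0 P2.a=0
P0.a=0 P2.a=1
P0.a=0 P2.a=2
P0.a=2 P2.a=0
P0.a=2 P2.a=1
P0.a=2 P2.a=2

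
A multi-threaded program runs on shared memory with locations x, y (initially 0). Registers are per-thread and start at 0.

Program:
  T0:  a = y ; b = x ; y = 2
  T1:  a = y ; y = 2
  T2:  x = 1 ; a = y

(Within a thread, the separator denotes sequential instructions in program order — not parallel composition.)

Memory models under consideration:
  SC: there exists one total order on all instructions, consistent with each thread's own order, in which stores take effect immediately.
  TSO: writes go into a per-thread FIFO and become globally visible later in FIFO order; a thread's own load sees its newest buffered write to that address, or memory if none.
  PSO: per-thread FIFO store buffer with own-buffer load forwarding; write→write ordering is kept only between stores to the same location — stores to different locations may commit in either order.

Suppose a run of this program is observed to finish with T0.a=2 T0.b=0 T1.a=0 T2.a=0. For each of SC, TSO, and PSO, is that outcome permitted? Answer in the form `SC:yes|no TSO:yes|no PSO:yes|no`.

outcome vector order: (T0.a,T0.b,T1.a,T2.a)
SC: 11 outcomes — {(0,0,0,0) (0,0,0,2) (0,0,2,0) (0,0,2,2) (0,1,0,0) (0,1,0,2) (0,1,2,0) (0,1,2,2) (2,0,0,2) (2,1,0,0) (2,1,0,2)}
TSO: 12 outcomes — {(0,0,0,0) (0,0,0,2) (0,0,2,0) (0,0,2,2) (0,1,0,0) (0,1,0,2) (0,1,2,0) (0,1,2,2) (2,0,0,0) (2,0,0,2) (2,1,0,0) (2,1,0,2)}
PSO: 12 outcomes — {(0,0,0,0) (0,0,0,2) (0,0,2,0) (0,0,2,2) (0,1,0,0) (0,1,0,2) (0,1,2,0) (0,1,2,2) (2,0,0,0) (2,0,0,2) (2,1,0,0) (2,1,0,2)}
target (2,0,0,0) ∈ {TSO,PSO}

SC:no TSO:yes PSO:yes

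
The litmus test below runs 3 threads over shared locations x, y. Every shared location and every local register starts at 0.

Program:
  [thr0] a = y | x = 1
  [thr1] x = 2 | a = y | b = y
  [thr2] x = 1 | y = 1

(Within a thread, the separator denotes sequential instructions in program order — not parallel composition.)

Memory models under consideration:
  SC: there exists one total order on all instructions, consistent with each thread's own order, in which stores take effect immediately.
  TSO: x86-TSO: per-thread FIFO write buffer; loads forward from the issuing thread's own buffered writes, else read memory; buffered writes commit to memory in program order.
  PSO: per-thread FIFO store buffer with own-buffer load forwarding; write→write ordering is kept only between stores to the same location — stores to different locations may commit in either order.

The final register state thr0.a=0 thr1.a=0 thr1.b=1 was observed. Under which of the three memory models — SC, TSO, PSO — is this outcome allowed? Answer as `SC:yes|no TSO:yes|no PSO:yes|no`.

SC:yes TSO:yes PSO:yes

outcome vector order: (thr0.a,thr1.a,thr1.b)
[SC] allowed = {<0 0 0>, <0 0 1>, <0 1 1>, <1 0 0>, <1 0 1>, <1 1 1>}
[TSO] allowed = {<0 0 0>, <0 0 1>, <0 1 1>, <1 0 0>, <1 0 1>, <1 1 1>}
[PSO] allowed = {<0 0 0>, <0 0 1>, <0 1 1>, <1 0 0>, <1 0 1>, <1 1 1>}
target <0 0 1> ∈ {SC,TSO,PSO}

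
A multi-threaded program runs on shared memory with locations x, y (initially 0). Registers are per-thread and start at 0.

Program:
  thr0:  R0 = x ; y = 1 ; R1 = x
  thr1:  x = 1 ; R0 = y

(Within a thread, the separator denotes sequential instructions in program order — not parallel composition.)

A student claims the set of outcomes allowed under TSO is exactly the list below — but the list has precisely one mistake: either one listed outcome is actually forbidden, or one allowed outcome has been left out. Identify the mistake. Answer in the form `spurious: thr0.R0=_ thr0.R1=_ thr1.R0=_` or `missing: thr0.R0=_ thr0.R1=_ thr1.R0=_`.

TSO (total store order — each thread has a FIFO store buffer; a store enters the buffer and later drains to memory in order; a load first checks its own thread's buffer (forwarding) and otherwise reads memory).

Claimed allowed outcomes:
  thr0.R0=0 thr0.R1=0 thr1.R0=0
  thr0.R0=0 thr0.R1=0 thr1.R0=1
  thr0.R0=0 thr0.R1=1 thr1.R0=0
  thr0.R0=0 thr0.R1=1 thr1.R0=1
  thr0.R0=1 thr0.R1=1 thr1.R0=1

missing: thr0.R0=1 thr0.R1=1 thr1.R0=0

outcome vector order: (thr0.R0,thr0.R1,thr1.R0)
under TSO → 000; 001; 010; 011; 110; 111
TSO∖claimed = {110}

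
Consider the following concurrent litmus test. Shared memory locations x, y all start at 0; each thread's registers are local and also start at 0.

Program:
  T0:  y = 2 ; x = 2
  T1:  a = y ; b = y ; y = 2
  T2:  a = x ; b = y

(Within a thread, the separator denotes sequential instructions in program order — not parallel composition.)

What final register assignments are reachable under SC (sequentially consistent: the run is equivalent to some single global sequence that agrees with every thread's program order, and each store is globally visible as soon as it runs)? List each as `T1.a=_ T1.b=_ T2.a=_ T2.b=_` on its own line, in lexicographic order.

outcome vector order: (T1.a,T1.b,T2.a,T2.b)
|SC outcomes| = 9

T1.a=0 T1.b=0 T2.a=0 T2.b=0
T1.a=0 T1.b=0 T2.a=0 T2.b=2
T1.a=0 T1.b=0 T2.a=2 T2.b=2
T1.a=0 T1.b=2 T2.a=0 T2.b=0
T1.a=0 T1.b=2 T2.a=0 T2.b=2
T1.a=0 T1.b=2 T2.a=2 T2.b=2
T1.a=2 T1.b=2 T2.a=0 T2.b=0
T1.a=2 T1.b=2 T2.a=0 T2.b=2
T1.a=2 T1.b=2 T2.a=2 T2.b=2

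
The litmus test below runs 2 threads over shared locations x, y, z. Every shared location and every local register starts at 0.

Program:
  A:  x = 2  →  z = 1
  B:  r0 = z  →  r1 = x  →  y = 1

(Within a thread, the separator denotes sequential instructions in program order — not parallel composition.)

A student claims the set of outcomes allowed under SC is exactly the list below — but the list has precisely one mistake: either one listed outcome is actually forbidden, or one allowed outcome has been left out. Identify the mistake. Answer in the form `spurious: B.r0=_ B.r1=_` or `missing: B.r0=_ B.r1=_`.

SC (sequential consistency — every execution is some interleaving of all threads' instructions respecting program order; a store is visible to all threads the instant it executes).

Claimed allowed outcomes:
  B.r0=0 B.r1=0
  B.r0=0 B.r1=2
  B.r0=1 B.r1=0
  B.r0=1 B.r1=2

outcome vector order: (B.r0,B.r1)
under SC → <0 0> <0 2> <1 2>
claimed∖SC = {<1 0>}

spurious: B.r0=1 B.r1=0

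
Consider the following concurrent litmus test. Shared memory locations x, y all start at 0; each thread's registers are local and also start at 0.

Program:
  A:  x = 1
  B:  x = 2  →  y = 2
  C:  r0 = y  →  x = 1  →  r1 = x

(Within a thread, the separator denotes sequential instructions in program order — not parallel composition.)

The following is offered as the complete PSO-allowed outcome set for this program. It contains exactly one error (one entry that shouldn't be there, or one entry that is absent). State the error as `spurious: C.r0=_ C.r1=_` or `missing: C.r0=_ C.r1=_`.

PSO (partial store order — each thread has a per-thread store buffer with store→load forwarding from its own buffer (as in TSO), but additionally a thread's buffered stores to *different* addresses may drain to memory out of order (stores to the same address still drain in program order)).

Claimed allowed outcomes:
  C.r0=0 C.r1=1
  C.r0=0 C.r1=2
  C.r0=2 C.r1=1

outcome vector order: (C.r0,C.r1)
[PSO] allowed = {(0,1), (0,2), (2,1), (2,2)}
PSO∖claimed = {(2,2)}

missing: C.r0=2 C.r1=2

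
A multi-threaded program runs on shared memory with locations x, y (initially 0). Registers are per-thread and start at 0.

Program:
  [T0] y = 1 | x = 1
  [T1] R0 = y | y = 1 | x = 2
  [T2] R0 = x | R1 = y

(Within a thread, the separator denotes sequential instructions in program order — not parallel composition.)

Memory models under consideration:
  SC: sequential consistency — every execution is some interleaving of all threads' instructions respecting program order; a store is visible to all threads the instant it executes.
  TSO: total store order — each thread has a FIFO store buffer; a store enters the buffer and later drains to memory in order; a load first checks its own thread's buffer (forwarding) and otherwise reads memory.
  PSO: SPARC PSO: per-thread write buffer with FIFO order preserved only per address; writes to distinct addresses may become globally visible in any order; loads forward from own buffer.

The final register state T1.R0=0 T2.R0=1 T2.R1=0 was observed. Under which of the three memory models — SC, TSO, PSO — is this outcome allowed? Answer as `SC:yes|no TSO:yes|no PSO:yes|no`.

outcome vector order: (T1.R0,T2.R0,T2.R1)
under SC → 0/0/0; 0/0/1; 0/1/1; 0/2/1; 1/0/0; 1/0/1; 1/1/1; 1/2/1
under TSO → 0/0/0; 0/0/1; 0/1/1; 0/2/1; 1/0/0; 1/0/1; 1/1/1; 1/2/1
under PSO → 0/0/0; 0/0/1; 0/1/0; 0/1/1; 0/2/0; 0/2/1; 1/0/0; 1/0/1; 1/1/0; 1/1/1; 1/2/1
target 0/1/0 ∈ {PSO}

SC:no TSO:no PSO:yes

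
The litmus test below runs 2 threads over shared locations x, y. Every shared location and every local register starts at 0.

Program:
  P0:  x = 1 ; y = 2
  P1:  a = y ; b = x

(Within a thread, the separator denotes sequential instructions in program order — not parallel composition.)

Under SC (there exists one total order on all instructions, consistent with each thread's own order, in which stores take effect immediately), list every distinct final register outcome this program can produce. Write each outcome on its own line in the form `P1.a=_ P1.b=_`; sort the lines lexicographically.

P1.a=0 P1.b=0
P1.a=0 P1.b=1
P1.a=2 P1.b=1

outcome vector order: (P1.a,P1.b)
|SC outcomes| = 3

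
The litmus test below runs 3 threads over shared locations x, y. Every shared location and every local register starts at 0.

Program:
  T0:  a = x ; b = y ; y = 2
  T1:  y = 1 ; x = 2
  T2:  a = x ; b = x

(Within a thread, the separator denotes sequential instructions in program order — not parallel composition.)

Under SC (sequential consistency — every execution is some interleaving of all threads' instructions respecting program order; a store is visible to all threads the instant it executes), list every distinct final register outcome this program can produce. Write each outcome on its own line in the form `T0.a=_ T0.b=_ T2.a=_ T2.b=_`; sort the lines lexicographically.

T0.a=0 T0.b=0 T2.a=0 T2.b=0
T0.a=0 T0.b=0 T2.a=0 T2.b=2
T0.a=0 T0.b=0 T2.a=2 T2.b=2
T0.a=0 T0.b=1 T2.a=0 T2.b=0
T0.a=0 T0.b=1 T2.a=0 T2.b=2
T0.a=0 T0.b=1 T2.a=2 T2.b=2
T0.a=2 T0.b=1 T2.a=0 T2.b=0
T0.a=2 T0.b=1 T2.a=0 T2.b=2
T0.a=2 T0.b=1 T2.a=2 T2.b=2

outcome vector order: (T0.a,T0.b,T2.a,T2.b)
|SC outcomes| = 9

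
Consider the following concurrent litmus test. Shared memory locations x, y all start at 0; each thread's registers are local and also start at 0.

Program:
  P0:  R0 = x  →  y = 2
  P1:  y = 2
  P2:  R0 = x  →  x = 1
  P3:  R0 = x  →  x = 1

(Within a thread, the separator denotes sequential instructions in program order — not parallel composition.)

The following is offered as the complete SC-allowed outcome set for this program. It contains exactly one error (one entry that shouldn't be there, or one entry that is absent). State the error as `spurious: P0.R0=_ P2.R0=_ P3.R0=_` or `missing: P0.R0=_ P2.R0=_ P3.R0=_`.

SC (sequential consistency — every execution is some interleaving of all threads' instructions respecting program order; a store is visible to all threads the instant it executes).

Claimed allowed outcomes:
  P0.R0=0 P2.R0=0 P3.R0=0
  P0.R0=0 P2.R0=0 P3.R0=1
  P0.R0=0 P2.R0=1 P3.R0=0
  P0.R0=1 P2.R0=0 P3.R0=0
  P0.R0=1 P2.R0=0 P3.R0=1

missing: P0.R0=1 P2.R0=1 P3.R0=0

outcome vector order: (P0.R0,P2.R0,P3.R0)
SC: 6 outcomes — {0/0/0; 0/0/1; 0/1/0; 1/0/0; 1/0/1; 1/1/0}
SC∖claimed = {1/1/0}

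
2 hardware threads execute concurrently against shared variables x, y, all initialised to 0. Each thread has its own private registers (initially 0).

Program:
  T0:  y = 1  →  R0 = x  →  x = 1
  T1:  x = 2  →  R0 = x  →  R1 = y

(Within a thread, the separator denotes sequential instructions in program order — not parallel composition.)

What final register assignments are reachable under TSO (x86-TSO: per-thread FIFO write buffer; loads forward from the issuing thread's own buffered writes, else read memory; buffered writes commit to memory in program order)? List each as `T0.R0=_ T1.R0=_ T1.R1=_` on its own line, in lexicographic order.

outcome vector order: (T0.R0,T1.R0,T1.R1)
|TSO outcomes| = 6

T0.R0=0 T1.R0=1 T1.R1=1
T0.R0=0 T1.R0=2 T1.R1=0
T0.R0=0 T1.R0=2 T1.R1=1
T0.R0=2 T1.R0=1 T1.R1=1
T0.R0=2 T1.R0=2 T1.R1=0
T0.R0=2 T1.R0=2 T1.R1=1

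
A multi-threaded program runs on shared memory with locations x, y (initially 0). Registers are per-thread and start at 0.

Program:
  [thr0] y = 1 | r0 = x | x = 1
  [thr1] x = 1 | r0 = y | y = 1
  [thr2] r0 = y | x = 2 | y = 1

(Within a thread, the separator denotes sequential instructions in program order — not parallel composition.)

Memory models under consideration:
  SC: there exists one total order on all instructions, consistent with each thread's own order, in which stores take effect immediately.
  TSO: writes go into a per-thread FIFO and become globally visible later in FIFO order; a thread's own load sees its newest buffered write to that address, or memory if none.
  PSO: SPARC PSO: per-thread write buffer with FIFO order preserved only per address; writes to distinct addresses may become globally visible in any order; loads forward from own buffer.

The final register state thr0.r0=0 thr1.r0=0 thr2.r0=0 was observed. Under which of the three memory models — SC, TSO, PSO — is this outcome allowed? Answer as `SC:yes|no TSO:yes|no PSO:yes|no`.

SC:no TSO:yes PSO:yes

outcome vector order: (thr0.r0,thr1.r0,thr2.r0)
SC: 10 outcomes — {0/1/0; 0/1/1; 1/0/0; 1/0/1; 1/1/0; 1/1/1; 2/0/0; 2/0/1; 2/1/0; 2/1/1}
TSO: 12 outcomes — {0/0/0; 0/0/1; 0/1/0; 0/1/1; 1/0/0; 1/0/1; 1/1/0; 1/1/1; 2/0/0; 2/0/1; 2/1/0; 2/1/1}
PSO: 12 outcomes — {0/0/0; 0/0/1; 0/1/0; 0/1/1; 1/0/0; 1/0/1; 1/1/0; 1/1/1; 2/0/0; 2/0/1; 2/1/0; 2/1/1}
target 0/0/0 ∈ {TSO,PSO}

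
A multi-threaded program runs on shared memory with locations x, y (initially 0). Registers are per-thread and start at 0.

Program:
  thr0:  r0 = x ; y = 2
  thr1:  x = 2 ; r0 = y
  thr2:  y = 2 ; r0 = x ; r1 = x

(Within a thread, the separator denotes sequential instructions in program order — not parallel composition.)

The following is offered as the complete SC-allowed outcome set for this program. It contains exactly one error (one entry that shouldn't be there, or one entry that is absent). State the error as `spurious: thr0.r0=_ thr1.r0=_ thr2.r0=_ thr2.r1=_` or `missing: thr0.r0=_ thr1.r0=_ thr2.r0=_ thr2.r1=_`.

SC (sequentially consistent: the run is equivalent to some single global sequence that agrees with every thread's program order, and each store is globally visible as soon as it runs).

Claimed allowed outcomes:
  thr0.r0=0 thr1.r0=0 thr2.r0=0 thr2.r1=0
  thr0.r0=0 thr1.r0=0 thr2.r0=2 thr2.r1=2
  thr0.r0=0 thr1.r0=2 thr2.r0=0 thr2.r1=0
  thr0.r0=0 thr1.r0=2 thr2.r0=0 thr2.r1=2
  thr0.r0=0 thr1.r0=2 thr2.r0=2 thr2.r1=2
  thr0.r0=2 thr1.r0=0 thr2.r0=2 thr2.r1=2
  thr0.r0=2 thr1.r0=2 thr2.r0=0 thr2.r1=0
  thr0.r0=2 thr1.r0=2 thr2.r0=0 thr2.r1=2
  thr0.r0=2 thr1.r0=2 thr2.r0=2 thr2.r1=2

spurious: thr0.r0=0 thr1.r0=0 thr2.r0=0 thr2.r1=0

outcome vector order: (thr0.r0,thr1.r0,thr2.r0,thr2.r1)
under SC → 0/0/2/2 0/2/0/0 0/2/0/2 0/2/2/2 2/0/2/2 2/2/0/0 2/2/0/2 2/2/2/2
claimed∖SC = {0/0/0/0}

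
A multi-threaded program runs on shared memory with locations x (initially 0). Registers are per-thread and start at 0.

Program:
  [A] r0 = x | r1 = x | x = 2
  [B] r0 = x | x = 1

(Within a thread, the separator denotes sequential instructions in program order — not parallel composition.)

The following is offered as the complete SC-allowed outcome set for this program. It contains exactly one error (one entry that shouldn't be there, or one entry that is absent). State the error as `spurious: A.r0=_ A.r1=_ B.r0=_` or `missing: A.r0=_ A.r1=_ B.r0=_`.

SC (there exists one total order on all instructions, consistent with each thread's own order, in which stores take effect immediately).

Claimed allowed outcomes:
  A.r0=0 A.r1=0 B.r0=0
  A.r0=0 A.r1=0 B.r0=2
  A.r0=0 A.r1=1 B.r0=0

missing: A.r0=1 A.r1=1 B.r0=0

outcome vector order: (A.r0,A.r1,B.r0)
SC (4): (0,0,0), (0,0,2), (0,1,0), (1,1,0)
SC∖claimed = {(1,1,0)}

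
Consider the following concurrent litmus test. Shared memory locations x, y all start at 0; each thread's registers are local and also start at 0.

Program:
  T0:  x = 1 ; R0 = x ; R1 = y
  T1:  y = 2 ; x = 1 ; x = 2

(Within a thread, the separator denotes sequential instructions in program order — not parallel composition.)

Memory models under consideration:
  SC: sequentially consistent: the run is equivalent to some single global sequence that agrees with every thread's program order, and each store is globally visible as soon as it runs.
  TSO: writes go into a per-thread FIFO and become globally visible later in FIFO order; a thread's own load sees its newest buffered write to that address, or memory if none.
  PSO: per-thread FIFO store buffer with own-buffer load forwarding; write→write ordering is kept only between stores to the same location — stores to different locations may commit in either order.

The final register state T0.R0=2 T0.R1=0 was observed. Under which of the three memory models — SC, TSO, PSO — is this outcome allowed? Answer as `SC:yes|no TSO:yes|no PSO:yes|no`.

SC:no TSO:no PSO:yes

outcome vector order: (T0.R0,T0.R1)
under SC → 1/0; 1/2; 2/2
under TSO → 1/0; 1/2; 2/2
under PSO → 1/0; 1/2; 2/0; 2/2
target 2/0 ∈ {PSO}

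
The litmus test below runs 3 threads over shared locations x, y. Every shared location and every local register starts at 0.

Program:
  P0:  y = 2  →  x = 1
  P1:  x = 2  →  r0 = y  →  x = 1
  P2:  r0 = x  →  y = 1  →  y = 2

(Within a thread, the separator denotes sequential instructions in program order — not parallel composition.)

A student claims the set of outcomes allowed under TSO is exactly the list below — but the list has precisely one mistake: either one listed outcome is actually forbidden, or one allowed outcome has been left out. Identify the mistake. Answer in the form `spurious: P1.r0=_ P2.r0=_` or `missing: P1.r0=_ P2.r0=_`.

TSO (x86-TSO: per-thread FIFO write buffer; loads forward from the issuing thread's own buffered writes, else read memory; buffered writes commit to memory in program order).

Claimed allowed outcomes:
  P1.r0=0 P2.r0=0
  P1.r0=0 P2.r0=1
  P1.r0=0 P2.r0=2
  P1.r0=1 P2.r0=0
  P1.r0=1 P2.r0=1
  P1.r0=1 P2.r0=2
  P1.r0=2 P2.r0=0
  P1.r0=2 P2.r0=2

outcome vector order: (P1.r0,P2.r0)
TSO: 9 outcomes — {00 01 02 10 11 12 20 21 22}
TSO∖claimed = {21}

missing: P1.r0=2 P2.r0=1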